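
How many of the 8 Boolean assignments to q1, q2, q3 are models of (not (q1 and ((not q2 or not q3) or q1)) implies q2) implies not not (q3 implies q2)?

7

Initial set: {((not (q1 and ((not q2 or not q3) or q1)) implies q2) implies not not (q3 implies q2))}.
((not (q1 and ((not q2 or not q3) or q1)) implies q2) implies not not (q3 implies q2)): β-rule — branch into not (not (q1 and ((not q2 or not q3) or q1)) implies q2)  //  not not (q3 implies q2).
  branch 1 (add not (not (q1 and ((not q2 or not q3) or q1)) implies q2)):
    not (not (q1 and ((not q2 or not q3) or q1)) implies q2): α-rule — add not (q1 and ((not q2 or not q3) or q1)), not q2.
    not (q1 and ((not q2 or not q3) or q1)): β-rule — branch into not q1  //  not ((not q2 or not q3) or q1).
      branch 1.1 (add not q1):
        ○ open, literals {q1=F, q2=F}.
      branch 1.2 (add not ((not q2 or not q3) or q1)):
        not ((not q2 or not q3) or q1): α-rule — add not (not q2 or not q3), not q1.
        not (not q2 or not q3): α-rule — add not not q2, not not q3.
        × closes — contains both q2 and not q2.
  branch 2 (add not not (q3 implies q2)):
    not not (q3 implies q2): drop double negation, giving (q3 implies q2).
    (q3 implies q2): β-rule — branch into not q3  //  q2.
      branch 2.1 (add not q3):
        ○ open, literals {q3=F}.
      branch 2.2 (add q2):
        ○ open, literals {q2=T}.
1 branch closed, 3 open.
Each open branch fixes some atoms; the unmentioned ones are free. Counting distinct full assignments: branch {q1=F, q2=F} (q3) contributes 2 new; branch {q3=F} (q1, q2) contributes 3 new; branch {q2=T} (q1, q3) contributes 2 new. Total: 7.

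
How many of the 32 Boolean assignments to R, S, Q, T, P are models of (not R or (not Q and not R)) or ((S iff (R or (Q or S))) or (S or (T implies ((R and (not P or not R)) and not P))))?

Initial set: {((not R or (not Q and not R)) or ((S iff (R or (Q or S))) or (S or (T implies ((R and (not P or not R)) and not P)))))}.
((not R or (not Q and not R)) or ((S iff (R or (Q or S))) or (S or (T implies ((R and (not P or not R)) and not P))))): β-rule — branch into (not R or (not Q and not R))  //  ((S iff (R or (Q or S))) or (S or (T implies ((R and (not P or not R)) and not P)))).
  branch 1 (add (not R or (not Q and not R))):
    (not R or (not Q and not R)): β-rule — branch into not R  //  (not Q and not R).
      branch 1.1 (add not R):
        ○ open, literals {R=F}.
      branch 1.2 (add (not Q and not R)):
        (not Q and not R): α-rule — add not Q, not R.
        ○ open, literals {Q=F, R=F}.
  branch 2 (add ((S iff (R or (Q or S))) or (S or (T implies ((R and (not P or not R)) and not P))))):
    ((S iff (R or (Q or S))) or (S or (T implies ((R and (not P or not R)) and not P)))): β-rule — branch into (S iff (R or (Q or S)))  //  (S or (T implies ((R and (not P or not R)) and not P))).
      branch 2.1 (add (S iff (R or (Q or S)))):
        (S iff (R or (Q or S))): β-rule — branch into S, (R or (Q or S))  //  not S, not (R or (Q or S)).
          branch 2.1.1 (add S, (R or (Q or S))):
            (R or (Q or S)): β-rule — branch into R  //  (Q or S).
              branch 2.1.1.1 (add R):
                ○ open, literals {R=T, S=T}.
              branch 2.1.1.2 (add (Q or S)):
                (Q or S): β-rule — branch into Q  //  S.
                  branch 2.1.1.2.1 (add Q):
                    ○ open, literals {Q=T, S=T}.
                  branch 2.1.1.2.2 (add S):
                    ○ open, literals {S=T}.
          branch 2.1.2 (add not S, not (R or (Q or S))):
            not (R or (Q or S)): α-rule — add not R, not (Q or S).
            not (Q or S): α-rule — add not Q, not S.
            ○ open, literals {Q=F, R=F, S=F}.
      branch 2.2 (add (S or (T implies ((R and (not P or not R)) and not P)))):
        (S or (T implies ((R and (not P or not R)) and not P))): β-rule — branch into S  //  (T implies ((R and (not P or not R)) and not P)).
          branch 2.2.1 (add S):
            ○ open, literals {S=T}.
          branch 2.2.2 (add (T implies ((R and (not P or not R)) and not P))):
            (T implies ((R and (not P or not R)) and not P)): β-rule — branch into not T  //  ((R and (not P or not R)) and not P).
              branch 2.2.2.1 (add not T):
                ○ open, literals {T=F}.
              branch 2.2.2.2 (add ((R and (not P or not R)) and not P)):
                ((R and (not P or not R)) and not P): α-rule — add (R and (not P or not R)), not P.
                (R and (not P or not R)): α-rule — add R, (not P or not R).
                (not P or not R): β-rule — branch into not P  //  not R.
                  branch 2.2.2.2.1 (add not P):
                    ○ open, literals {P=F, R=T}.
                  branch 2.2.2.2.2 (add not R):
                    × closes — contains both R and not R.
1 branch closed, 9 open.
Each open branch fixes some atoms; the unmentioned ones are free. Counting distinct full assignments: branch {R=F} (S, Q, T, P) contributes 16 new; branch {Q=F, R=F} (S, T, P) contributes 0 new; branch {R=T, S=T} (Q, T, P) contributes 8 new; branch {Q=T, S=T} (R, T, P) contributes 0 new; branch {S=T} (R, Q, T, P) contributes 0 new; branch {Q=F, R=F, S=F} (T, P) contributes 0 new; branch {S=T} (R, Q, T, P) contributes 0 new; branch {T=F} (R, S, Q, P) contributes 4 new; branch {P=F, R=T} (S, Q, T) contributes 2 new. Total: 30.

30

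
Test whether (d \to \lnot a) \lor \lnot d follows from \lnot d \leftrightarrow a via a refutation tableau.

Yes

Initial set: {(\lnot d \leftrightarrow a); \lnot ((d \to \lnot a) \lor \lnot d)}.
\lnot ((d \to \lnot a) \lor \lnot d): α-rule — add \lnot (d \to \lnot a), \lnot \lnot d.
\lnot (d \to \lnot a): α-rule — add d, \lnot \lnot a.
(\lnot d \leftrightarrow a): β-rule — branch into \lnot d, a  //  \lnot \lnot d, \lnot a.
  branch 1 (add \lnot d, a):
    × closes — contains both d and \lnot d.
  branch 2 (add \lnot \lnot d, \lnot a):
    × closes — contains both a and \lnot a.
All 2 branches close.
Every branch closed, so the premises entail the conclusion.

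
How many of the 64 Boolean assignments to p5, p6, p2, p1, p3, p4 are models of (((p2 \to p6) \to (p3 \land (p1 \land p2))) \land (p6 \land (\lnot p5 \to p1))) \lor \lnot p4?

Initial set: {((((p2 \to p6) \to (p3 \land (p1 \land p2))) \land (p6 \land (\lnot p5 \to p1))) \lor \lnot p4)}.
((((p2 \to p6) \to (p3 \land (p1 \land p2))) \land (p6 \land (\lnot p5 \to p1))) \lor \lnot p4): β-rule — branch into (((p2 \to p6) \to (p3 \land (p1 \land p2))) \land (p6 \land (\lnot p5 \to p1)))  //  \lnot p4.
  branch 1 (add (((p2 \to p6) \to (p3 \land (p1 \land p2))) \land (p6 \land (\lnot p5 \to p1)))):
    (((p2 \to p6) \to (p3 \land (p1 \land p2))) \land (p6 \land (\lnot p5 \to p1))): α-rule — add ((p2 \to p6) \to (p3 \land (p1 \land p2))), (p6 \land (\lnot p5 \to p1)).
    (p6 \land (\lnot p5 \to p1)): α-rule — add p6, (\lnot p5 \to p1).
    ((p2 \to p6) \to (p3 \land (p1 \land p2))): β-rule — branch into \lnot (p2 \to p6)  //  (p3 \land (p1 \land p2)).
      branch 1.1 (add \lnot (p2 \to p6)):
        \lnot (p2 \to p6): α-rule — add p2, \lnot p6.
        × closes — contains both p6 and \lnot p6.
      branch 1.2 (add (p3 \land (p1 \land p2))):
        (p3 \land (p1 \land p2)): α-rule — add p3, (p1 \land p2).
        (p1 \land p2): α-rule — add p1, p2.
        (\lnot p5 \to p1): β-rule — branch into \lnot \lnot p5  //  p1.
          branch 1.2.1 (add \lnot \lnot p5):
            ○ open, literals {p1=T, p2=T, p3=T, p5=T, p6=T}.
          branch 1.2.2 (add p1):
            ○ open, literals {p1=T, p2=T, p3=T, p6=T}.
  branch 2 (add \lnot p4):
    ○ open, literals {p4=F}.
1 branch closed, 3 open.
Each open branch fixes some atoms; the unmentioned ones are free. Counting distinct full assignments: branch {p1=T, p2=T, p3=T, p5=T, p6=T} (p4) contributes 2 new; branch {p1=T, p2=T, p3=T, p6=T} (p5, p4) contributes 2 new; branch {p4=F} (p5, p6, p2, p1, p3) contributes 30 new. Total: 34.

34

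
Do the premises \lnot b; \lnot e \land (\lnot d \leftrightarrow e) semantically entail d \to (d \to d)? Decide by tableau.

Yes

Initial set: {\lnot b; (\lnot e \land (\lnot d \leftrightarrow e)); \lnot (d \to (d \to d))}.
(\lnot e \land (\lnot d \leftrightarrow e)): α-rule — add \lnot e, (\lnot d \leftrightarrow e).
\lnot (d \to (d \to d)): α-rule — add d, \lnot (d \to d).
\lnot (d \to d): α-rule — add d, \lnot d.
× closes — contains both d and \lnot d.
All 1 branch closes.
Every branch closed, so the premises entail the conclusion.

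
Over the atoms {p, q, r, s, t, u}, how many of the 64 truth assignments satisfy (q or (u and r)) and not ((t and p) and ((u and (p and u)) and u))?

34

Initial set: {((q or (u and r)) and not ((t and p) and ((u and (p and u)) and u)))}.
((q or (u and r)) and not ((t and p) and ((u and (p and u)) and u))): α-rule — add (q or (u and r)), not ((t and p) and ((u and (p and u)) and u)).
(q or (u and r)): β-rule — branch into q  //  (u and r).
  branch 1 (add q):
    not ((t and p) and ((u and (p and u)) and u)): β-rule — branch into not (t and p)  //  not ((u and (p and u)) and u).
      branch 1.1 (add not (t and p)):
        not (t and p): β-rule — branch into not t  //  not p.
          branch 1.1.1 (add not t):
            ○ open, literals {q=T, t=F}.
          branch 1.1.2 (add not p):
            ○ open, literals {p=F, q=T}.
      branch 1.2 (add not ((u and (p and u)) and u)):
        not ((u and (p and u)) and u): β-rule — branch into not (u and (p and u))  //  not u.
          branch 1.2.1 (add not (u and (p and u))):
            not (u and (p and u)): β-rule — branch into not u  //  not (p and u).
              branch 1.2.1.1 (add not u):
                ○ open, literals {q=T, u=F}.
              branch 1.2.1.2 (add not (p and u)):
                not (p and u): β-rule — branch into not p  //  not u.
                  branch 1.2.1.2.1 (add not p):
                    ○ open, literals {p=F, q=T}.
                  branch 1.2.1.2.2 (add not u):
                    ○ open, literals {q=T, u=F}.
          branch 1.2.2 (add not u):
            ○ open, literals {q=T, u=F}.
  branch 2 (add (u and r)):
    (u and r): α-rule — add u, r.
    not ((t and p) and ((u and (p and u)) and u)): β-rule — branch into not (t and p)  //  not ((u and (p and u)) and u).
      branch 2.1 (add not (t and p)):
        not (t and p): β-rule — branch into not t  //  not p.
          branch 2.1.1 (add not t):
            ○ open, literals {r=T, t=F, u=T}.
          branch 2.1.2 (add not p):
            ○ open, literals {p=F, r=T, u=T}.
      branch 2.2 (add not ((u and (p and u)) and u)):
        not ((u and (p and u)) and u): β-rule — branch into not (u and (p and u))  //  not u.
          branch 2.2.1 (add not (u and (p and u))):
            not (u and (p and u)): β-rule — branch into not u  //  not (p and u).
              branch 2.2.1.1 (add not u):
                × closes — contains both u and not u.
              branch 2.2.1.2 (add not (p and u)):
                not (p and u): β-rule — branch into not p  //  not u.
                  branch 2.2.1.2.1 (add not p):
                    ○ open, literals {p=F, r=T, u=T}.
                  branch 2.2.1.2.2 (add not u):
                    × closes — contains both u and not u.
          branch 2.2.2 (add not u):
            × closes — contains both u and not u.
3 branches closed, 9 open.
Each open branch fixes some atoms; the unmentioned ones are free. Counting distinct full assignments: branch {q=T, t=F} (p, r, s, u) contributes 16 new; branch {p=F, q=T} (r, s, t, u) contributes 8 new; branch {q=T, u=F} (p, r, s, t) contributes 4 new; branch {p=F, q=T} (r, s, t, u) contributes 0 new; branch {q=T, u=F} (p, r, s, t) contributes 0 new; branch {q=T, u=F} (p, r, s, t) contributes 0 new; branch {r=T, t=F, u=T} (p, q, s) contributes 4 new; branch {p=F, r=T, u=T} (q, s, t) contributes 2 new; branch {p=F, r=T, u=T} (q, s, t) contributes 0 new. Total: 34.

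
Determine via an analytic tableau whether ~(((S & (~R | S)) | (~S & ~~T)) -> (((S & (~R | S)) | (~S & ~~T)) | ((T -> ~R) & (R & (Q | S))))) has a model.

Unsatisfiable

Initial set: {~(((S & (~R | S)) | (~S & ~~T)) -> (((S & (~R | S)) | (~S & ~~T)) | ((T -> ~R) & (R & (Q | S)))))}.
~(((S & (~R | S)) | (~S & ~~T)) -> (((S & (~R | S)) | (~S & ~~T)) | ((T -> ~R) & (R & (Q | S))))): α-rule — add ((S & (~R | S)) | (~S & ~~T)), ~(((S & (~R | S)) | (~S & ~~T)) | ((T -> ~R) & (R & (Q | S)))).
~(((S & (~R | S)) | (~S & ~~T)) | ((T -> ~R) & (R & (Q | S)))): α-rule — add ~((S & (~R | S)) | (~S & ~~T)), ~((T -> ~R) & (R & (Q | S))).
~((S & (~R | S)) | (~S & ~~T)): α-rule — add ~(S & (~R | S)), ~(~S & ~~T).
((S & (~R | S)) | (~S & ~~T)): β-rule — branch into (S & (~R | S))  //  (~S & ~~T).
  branch 1 (add (S & (~R | S))):
    (S & (~R | S)): α-rule — add S, (~R | S).
    ~((T -> ~R) & (R & (Q | S))): β-rule — branch into ~(T -> ~R)  //  ~(R & (Q | S)).
      branch 1.1 (add ~(T -> ~R)):
        ~(T -> ~R): α-rule — add T, ~~R.
        ~(S & (~R | S)): β-rule — branch into ~S  //  ~(~R | S).
          branch 1.1.1 (add ~S):
            × closes — contains both S and ~S.
          branch 1.1.2 (add ~(~R | S)):
            ~(~R | S): α-rule — add ~~R, ~S.
            × closes — contains both S and ~S.
      branch 1.2 (add ~(R & (Q | S))):
        ~(S & (~R | S)): β-rule — branch into ~S  //  ~(~R | S).
          branch 1.2.1 (add ~S):
            × closes — contains both S and ~S.
          branch 1.2.2 (add ~(~R | S)):
            ~(~R | S): α-rule — add ~~R, ~S.
            × closes — contains both S and ~S.
  branch 2 (add (~S & ~~T)):
    (~S & ~~T): α-rule — add ~S, ~~T.
    ~~T: drop double negation, giving T.
    ~((T -> ~R) & (R & (Q | S))): β-rule — branch into ~(T -> ~R)  //  ~(R & (Q | S)).
      branch 2.1 (add ~(T -> ~R)):
        ~(T -> ~R): α-rule — add T, ~~R.
        ~(S & (~R | S)): β-rule — branch into ~S  //  ~(~R | S).
          branch 2.1.1 (add ~S):
            ~(~S & ~~T): β-rule — branch into ~~S  //  ~~~T.
              branch 2.1.1.1 (add ~~S):
                × closes — contains both S and ~S.
              branch 2.1.1.2 (add ~~~T):
                ~~~T: drop double negation, giving ~T.
                × closes — contains both T and ~T.
          branch 2.1.2 (add ~(~R | S)):
            ~(~R | S): α-rule — add ~~R, ~S.
            ~(~S & ~~T): β-rule — branch into ~~S  //  ~~~T.
              branch 2.1.2.1 (add ~~S):
                × closes — contains both S and ~S.
              branch 2.1.2.2 (add ~~~T):
                ~~~T: drop double negation, giving ~T.
                × closes — contains both T and ~T.
      branch 2.2 (add ~(R & (Q | S))):
        ~(S & (~R | S)): β-rule — branch into ~S  //  ~(~R | S).
          branch 2.2.1 (add ~S):
            ~(~S & ~~T): β-rule — branch into ~~S  //  ~~~T.
              branch 2.2.1.1 (add ~~S):
                × closes — contains both S and ~S.
              branch 2.2.1.2 (add ~~~T):
                ~~~T: drop double negation, giving ~T.
                × closes — contains both T and ~T.
          branch 2.2.2 (add ~(~R | S)):
            ~(~R | S): α-rule — add ~~R, ~S.
            ~(~S & ~~T): β-rule — branch into ~~S  //  ~~~T.
              branch 2.2.2.1 (add ~~S):
                × closes — contains both S and ~S.
              branch 2.2.2.2 (add ~~~T):
                ~~~T: drop double negation, giving ~T.
                × closes — contains both T and ~T.
All 12 branches close.
Every branch closed; the formula is unsatisfiable.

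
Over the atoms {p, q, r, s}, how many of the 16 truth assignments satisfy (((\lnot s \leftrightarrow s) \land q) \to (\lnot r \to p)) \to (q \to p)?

12

Initial set: {((((\lnot s \leftrightarrow s) \land q) \to (\lnot r \to p)) \to (q \to p))}.
((((\lnot s \leftrightarrow s) \land q) \to (\lnot r \to p)) \to (q \to p)): β-rule — branch into \lnot (((\lnot s \leftrightarrow s) \land q) \to (\lnot r \to p))  //  (q \to p).
  branch 1 (add \lnot (((\lnot s \leftrightarrow s) \land q) \to (\lnot r \to p))):
    \lnot (((\lnot s \leftrightarrow s) \land q) \to (\lnot r \to p)): α-rule — add ((\lnot s \leftrightarrow s) \land q), \lnot (\lnot r \to p).
    ((\lnot s \leftrightarrow s) \land q): α-rule — add (\lnot s \leftrightarrow s), q.
    \lnot (\lnot r \to p): α-rule — add \lnot r, \lnot p.
    (\lnot s \leftrightarrow s): β-rule — branch into \lnot s, s  //  \lnot \lnot s, \lnot s.
      branch 1.1 (add \lnot s, s):
        × closes — contains both s and \lnot s.
      branch 1.2 (add \lnot \lnot s, \lnot s):
        × closes — contains both s and \lnot s.
  branch 2 (add (q \to p)):
    (q \to p): β-rule — branch into \lnot q  //  p.
      branch 2.1 (add \lnot q):
        ○ open, literals {q=F}.
      branch 2.2 (add p):
        ○ open, literals {p=T}.
2 branches closed, 2 open.
Each open branch fixes some atoms; the unmentioned ones are free. Counting distinct full assignments: branch {q=F} (p, r, s) contributes 8 new; branch {p=T} (q, r, s) contributes 4 new. Total: 12.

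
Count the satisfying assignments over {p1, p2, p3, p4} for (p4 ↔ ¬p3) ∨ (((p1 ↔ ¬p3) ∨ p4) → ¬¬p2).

Initial set: {((p4 ↔ ¬p3) ∨ (((p1 ↔ ¬p3) ∨ p4) → ¬¬p2))}.
((p4 ↔ ¬p3) ∨ (((p1 ↔ ¬p3) ∨ p4) → ¬¬p2)): β-rule — branch into (p4 ↔ ¬p3)  //  (((p1 ↔ ¬p3) ∨ p4) → ¬¬p2).
  branch 1 (add (p4 ↔ ¬p3)):
    (p4 ↔ ¬p3): β-rule — branch into p4, ¬p3  //  ¬p4, ¬¬p3.
      branch 1.1 (add p4, ¬p3):
        ○ open, literals {p3=F, p4=T}.
      branch 1.2 (add ¬p4, ¬¬p3):
        ○ open, literals {p3=T, p4=F}.
  branch 2 (add (((p1 ↔ ¬p3) ∨ p4) → ¬¬p2)):
    (((p1 ↔ ¬p3) ∨ p4) → ¬¬p2): β-rule — branch into ¬((p1 ↔ ¬p3) ∨ p4)  //  ¬¬p2.
      branch 2.1 (add ¬((p1 ↔ ¬p3) ∨ p4)):
        ¬((p1 ↔ ¬p3) ∨ p4): α-rule — add ¬(p1 ↔ ¬p3), ¬p4.
        ¬(p1 ↔ ¬p3): β-rule — branch into p1, ¬¬p3  //  ¬p1, ¬p3.
          branch 2.1.1 (add p1, ¬¬p3):
            ○ open, literals {p1=T, p3=T, p4=F}.
          branch 2.1.2 (add ¬p1, ¬p3):
            ○ open, literals {p1=F, p3=F, p4=F}.
      branch 2.2 (add ¬¬p2):
        ¬¬p2: drop double negation, giving p2.
        ○ open, literals {p2=T}.
0 branches closed, 5 open.
Each open branch fixes some atoms; the unmentioned ones are free. Counting distinct full assignments: branch {p3=F, p4=T} (p1, p2) contributes 4 new; branch {p3=T, p4=F} (p1, p2) contributes 4 new; branch {p1=T, p3=T, p4=F} (p2) contributes 0 new; branch {p1=F, p3=F, p4=F} (p2) contributes 2 new; branch {p2=T} (p1, p3, p4) contributes 3 new. Total: 13.

13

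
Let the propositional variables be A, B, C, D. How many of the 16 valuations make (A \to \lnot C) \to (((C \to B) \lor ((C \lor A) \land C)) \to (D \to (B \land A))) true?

11

Initial set: {T ((A \to \lnot C) \to (((C \to B) \lor ((C \lor A) \land C)) \to (D \to (B \land A))))}.
T ((A \to \lnot C) \to (((C \to B) \lor ((C \lor A) \land C)) \to (D \to (B \land A)))): β-rule — branch into F (A \to \lnot C)  //  T (((C \to B) \lor ((C \lor A) \land C)) \to (D \to (B \land A))).
  branch 1 (add F (A \to \lnot C)):
    F (A \to \lnot C): α-rule — add T A, F \lnot C.
    ○ open, literals {A=T, C=T}.
  branch 2 (add T (((C \to B) \lor ((C \lor A) \land C)) \to (D \to (B \land A)))):
    T (((C \to B) \lor ((C \lor A) \land C)) \to (D \to (B \land A))): β-rule — branch into F ((C \to B) \lor ((C \lor A) \land C))  //  T (D \to (B \land A)).
      branch 2.1 (add F ((C \to B) \lor ((C \lor A) \land C))):
        F ((C \to B) \lor ((C \lor A) \land C)): α-rule — add F (C \to B), F ((C \lor A) \land C).
        F (C \to B): α-rule — add T C, F B.
        F ((C \lor A) \land C): β-rule — branch into F (C \lor A)  //  F C.
          branch 2.1.1 (add F (C \lor A)):
            F (C \lor A): α-rule — add F C, F A.
            × closes — contains both C and \lnot C.
          branch 2.1.2 (add F C):
            × closes — contains both C and \lnot C.
      branch 2.2 (add T (D \to (B \land A))):
        T (D \to (B \land A)): β-rule — branch into F D  //  T (B \land A).
          branch 2.2.1 (add F D):
            ○ open, literals {D=F}.
          branch 2.2.2 (add T (B \land A)):
            T (B \land A): α-rule — add T B, T A.
            ○ open, literals {A=T, B=T}.
2 branches closed, 3 open.
Each open branch fixes some atoms; the unmentioned ones are free. Counting distinct full assignments: branch {A=T, C=T} (B, D) contributes 4 new; branch {D=F} (A, B, C) contributes 6 new; branch {A=T, B=T} (C, D) contributes 1 new. Total: 11.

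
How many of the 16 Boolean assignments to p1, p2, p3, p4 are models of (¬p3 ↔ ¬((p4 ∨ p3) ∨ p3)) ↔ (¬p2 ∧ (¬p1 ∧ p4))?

Initial set: {((¬p3 ↔ ¬((p4 ∨ p3) ∨ p3)) ↔ (¬p2 ∧ (¬p1 ∧ p4)))}.
((¬p3 ↔ ¬((p4 ∨ p3) ∨ p3)) ↔ (¬p2 ∧ (¬p1 ∧ p4))): β-rule — branch into (¬p3 ↔ ¬((p4 ∨ p3) ∨ p3)), (¬p2 ∧ (¬p1 ∧ p4))  //  ¬(¬p3 ↔ ¬((p4 ∨ p3) ∨ p3)), ¬(¬p2 ∧ (¬p1 ∧ p4)).
  branch 1 (add (¬p3 ↔ ¬((p4 ∨ p3) ∨ p3)), (¬p2 ∧ (¬p1 ∧ p4))):
    (¬p2 ∧ (¬p1 ∧ p4)): α-rule — add ¬p2, (¬p1 ∧ p4).
    (¬p1 ∧ p4): α-rule — add ¬p1, p4.
    (¬p3 ↔ ¬((p4 ∨ p3) ∨ p3)): β-rule — branch into ¬p3, ¬((p4 ∨ p3) ∨ p3)  //  ¬¬p3, ¬¬((p4 ∨ p3) ∨ p3).
      branch 1.1 (add ¬p3, ¬((p4 ∨ p3) ∨ p3)):
        ¬((p4 ∨ p3) ∨ p3): α-rule — add ¬(p4 ∨ p3), ¬p3.
        ¬(p4 ∨ p3): α-rule — add ¬p4, ¬p3.
        × closes — contains both p4 and ¬p4.
      branch 1.2 (add ¬¬p3, ¬¬((p4 ∨ p3) ∨ p3)):
        ¬¬((p4 ∨ p3) ∨ p3): β-rule — branch into (p4 ∨ p3)  //  p3.
          branch 1.2.1 (add (p4 ∨ p3)):
            (p4 ∨ p3): β-rule — branch into p4  //  p3.
              branch 1.2.1.1 (add p4):
                ○ open, literals {p1=0, p2=0, p3=1, p4=1}.
              branch 1.2.1.2 (add p3):
                ○ open, literals {p1=0, p2=0, p3=1, p4=1}.
          branch 1.2.2 (add p3):
            ○ open, literals {p1=0, p2=0, p3=1, p4=1}.
  branch 2 (add ¬(¬p3 ↔ ¬((p4 ∨ p3) ∨ p3)), ¬(¬p2 ∧ (¬p1 ∧ p4))):
    ¬(¬p3 ↔ ¬((p4 ∨ p3) ∨ p3)): β-rule — branch into ¬p3, ¬¬((p4 ∨ p3) ∨ p3)  //  ¬¬p3, ¬((p4 ∨ p3) ∨ p3).
      branch 2.1 (add ¬p3, ¬¬((p4 ∨ p3) ∨ p3)):
        ¬(¬p2 ∧ (¬p1 ∧ p4)): β-rule — branch into ¬¬p2  //  ¬(¬p1 ∧ p4).
          branch 2.1.1 (add ¬¬p2):
            ¬¬((p4 ∨ p3) ∨ p3): β-rule — branch into (p4 ∨ p3)  //  p3.
              branch 2.1.1.1 (add (p4 ∨ p3)):
                (p4 ∨ p3): β-rule — branch into p4  //  p3.
                  branch 2.1.1.1.1 (add p4):
                    ○ open, literals {p2=1, p3=0, p4=1}.
                  branch 2.1.1.1.2 (add p3):
                    × closes — contains both p3 and ¬p3.
              branch 2.1.1.2 (add p3):
                × closes — contains both p3 and ¬p3.
          branch 2.1.2 (add ¬(¬p1 ∧ p4)):
            ¬¬((p4 ∨ p3) ∨ p3): β-rule — branch into (p4 ∨ p3)  //  p3.
              branch 2.1.2.1 (add (p4 ∨ p3)):
                ¬(¬p1 ∧ p4): β-rule — branch into ¬¬p1  //  ¬p4.
                  branch 2.1.2.1.1 (add ¬¬p1):
                    (p4 ∨ p3): β-rule — branch into p4  //  p3.
                      branch 2.1.2.1.1.1 (add p4):
                        ○ open, literals {p1=1, p3=0, p4=1}.
                      branch 2.1.2.1.1.2 (add p3):
                        × closes — contains both p3 and ¬p3.
                  branch 2.1.2.1.2 (add ¬p4):
                    (p4 ∨ p3): β-rule — branch into p4  //  p3.
                      branch 2.1.2.1.2.1 (add p4):
                        × closes — contains both p4 and ¬p4.
                      branch 2.1.2.1.2.2 (add p3):
                        × closes — contains both p3 and ¬p3.
              branch 2.1.2.2 (add p3):
                × closes — contains both p3 and ¬p3.
      branch 2.2 (add ¬¬p3, ¬((p4 ∨ p3) ∨ p3)):
        ¬((p4 ∨ p3) ∨ p3): α-rule — add ¬(p4 ∨ p3), ¬p3.
        × closes — contains both p3 and ¬p3.
8 branches closed, 5 open.
Each open branch fixes some atoms; the unmentioned ones are free. Counting distinct full assignments: branch {p1=0, p2=0, p3=1, p4=1} (none free) contributes 1 new; branch {p1=0, p2=0, p3=1, p4=1} (none free) contributes 0 new; branch {p1=0, p2=0, p3=1, p4=1} (none free) contributes 0 new; branch {p2=1, p3=0, p4=1} (p1) contributes 2 new; branch {p1=1, p3=0, p4=1} (p2) contributes 1 new. Total: 4.

4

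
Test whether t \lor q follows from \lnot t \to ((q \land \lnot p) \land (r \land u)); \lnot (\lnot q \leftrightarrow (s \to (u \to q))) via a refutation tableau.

Yes

Initial set: {(\lnot t \to ((q \land \lnot p) \land (r \land u))); \lnot (\lnot q \leftrightarrow (s \to (u \to q))); \lnot (t \lor q)}.
\lnot (t \lor q): α-rule — add \lnot t, \lnot q.
(\lnot t \to ((q \land \lnot p) \land (r \land u))): β-rule — branch into \lnot \lnot t  //  ((q \land \lnot p) \land (r \land u)).
  branch 1 (add \lnot \lnot t):
    × closes — contains both t and \lnot t.
  branch 2 (add ((q \land \lnot p) \land (r \land u))):
    ((q \land \lnot p) \land (r \land u)): α-rule — add (q \land \lnot p), (r \land u).
    (q \land \lnot p): α-rule — add q, \lnot p.
    × closes — contains both q and \lnot q.
All 2 branches close.
Every branch closed, so the premises entail the conclusion.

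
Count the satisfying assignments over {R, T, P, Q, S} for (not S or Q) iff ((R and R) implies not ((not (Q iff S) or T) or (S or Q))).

Initial set: {T ((not S or Q) iff ((R and R) implies not ((not (Q iff S) or T) or (S or Q))))}.
T ((not S or Q) iff ((R and R) implies not ((not (Q iff S) or T) or (S or Q)))): β-rule — branch into T (not S or Q), T ((R and R) implies not ((not (Q iff S) or T) or (S or Q)))  //  F (not S or Q), F ((R and R) implies not ((not (Q iff S) or T) or (S or Q))).
  branch 1 (add T (not S or Q), T ((R and R) implies not ((not (Q iff S) or T) or (S or Q)))):
    T (not S or Q): β-rule — branch into T not S  //  T Q.
      branch 1.1 (add T not S):
        T ((R and R) implies not ((not (Q iff S) or T) or (S or Q))): β-rule — branch into F (R and R)  //  T not ((not (Q iff S) or T) or (S or Q)).
          branch 1.1.1 (add F (R and R)):
            F (R and R): β-rule — branch into F R  //  F R.
              branch 1.1.1.1 (add F R):
                ○ open, literals {R=false, S=false}.
              branch 1.1.1.2 (add F R):
                ○ open, literals {R=false, S=false}.
          branch 1.1.2 (add T not ((not (Q iff S) or T) or (S or Q))):
            T not ((not (Q iff S) or T) or (S or Q)): α-rule — add F (not (Q iff S) or T), F (S or Q).
            F (not (Q iff S) or T): α-rule — add F not (Q iff S), F T.
            F (S or Q): α-rule — add F S, F Q.
            F not (Q iff S): β-rule — branch into T Q, T S  //  F Q, F S.
              branch 1.1.2.1 (add T Q, T S):
                × closes — contains both Q and not Q.
              branch 1.1.2.2 (add F Q, F S):
                ○ open, literals {Q=false, S=false, T=false}.
      branch 1.2 (add T Q):
        T ((R and R) implies not ((not (Q iff S) or T) or (S or Q))): β-rule — branch into F (R and R)  //  T not ((not (Q iff S) or T) or (S or Q)).
          branch 1.2.1 (add F (R and R)):
            F (R and R): β-rule — branch into F R  //  F R.
              branch 1.2.1.1 (add F R):
                ○ open, literals {Q=true, R=false}.
              branch 1.2.1.2 (add F R):
                ○ open, literals {Q=true, R=false}.
          branch 1.2.2 (add T not ((not (Q iff S) or T) or (S or Q))):
            T not ((not (Q iff S) or T) or (S or Q)): α-rule — add F (not (Q iff S) or T), F (S or Q).
            F (not (Q iff S) or T): α-rule — add F not (Q iff S), F T.
            F (S or Q): α-rule — add F S, F Q.
            × closes — contains both Q and not Q.
  branch 2 (add F (not S or Q), F ((R and R) implies not ((not (Q iff S) or T) or (S or Q)))):
    F (not S or Q): α-rule — add F not S, F Q.
    F ((R and R) implies not ((not (Q iff S) or T) or (S or Q))): α-rule — add T (R and R), F not ((not (Q iff S) or T) or (S or Q)).
    T (R and R): α-rule — add T R, T R.
    F not ((not (Q iff S) or T) or (S or Q)): β-rule — branch into T (not (Q iff S) or T)  //  T (S or Q).
      branch 2.1 (add T (not (Q iff S) or T)):
        T (not (Q iff S) or T): β-rule — branch into T not (Q iff S)  //  T T.
          branch 2.1.1 (add T not (Q iff S)):
            T not (Q iff S): β-rule — branch into T Q, F S  //  F Q, T S.
              branch 2.1.1.1 (add T Q, F S):
                × closes — contains both Q and not Q.
              branch 2.1.1.2 (add F Q, T S):
                ○ open, literals {Q=false, R=true, S=true}.
          branch 2.1.2 (add T T):
            ○ open, literals {Q=false, R=true, S=true, T=true}.
      branch 2.2 (add T (S or Q)):
        T (S or Q): β-rule — branch into T S  //  T Q.
          branch 2.2.1 (add T S):
            ○ open, literals {Q=false, R=true, S=true}.
          branch 2.2.2 (add T Q):
            × closes — contains both Q and not Q.
4 branches closed, 8 open.
Each open branch fixes some atoms; the unmentioned ones are free. Counting distinct full assignments: branch {R=false, S=false} (T, P, Q) contributes 8 new; branch {R=false, S=false} (T, P, Q) contributes 0 new; branch {Q=false, S=false, T=false} (R, P) contributes 2 new; branch {Q=true, R=false} (T, P, S) contributes 4 new; branch {Q=true, R=false} (T, P, S) contributes 0 new; branch {Q=false, R=true, S=true} (T, P) contributes 4 new; branch {Q=false, R=true, S=true, T=true} (P) contributes 0 new; branch {Q=false, R=true, S=true} (T, P) contributes 0 new. Total: 18.

18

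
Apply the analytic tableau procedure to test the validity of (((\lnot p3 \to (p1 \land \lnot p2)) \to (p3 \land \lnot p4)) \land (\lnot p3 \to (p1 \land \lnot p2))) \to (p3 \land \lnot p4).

Valid

Assume the negation and expand:
Initial set: {\lnot ((((\lnot p3 \to (p1 \land \lnot p2)) \to (p3 \land \lnot p4)) \land (\lnot p3 \to (p1 \land \lnot p2))) \to (p3 \land \lnot p4))}.
\lnot ((((\lnot p3 \to (p1 \land \lnot p2)) \to (p3 \land \lnot p4)) \land (\lnot p3 \to (p1 \land \lnot p2))) \to (p3 \land \lnot p4)): α-rule — add (((\lnot p3 \to (p1 \land \lnot p2)) \to (p3 \land \lnot p4)) \land (\lnot p3 \to (p1 \land \lnot p2))), \lnot (p3 \land \lnot p4).
(((\lnot p3 \to (p1 \land \lnot p2)) \to (p3 \land \lnot p4)) \land (\lnot p3 \to (p1 \land \lnot p2))): α-rule — add ((\lnot p3 \to (p1 \land \lnot p2)) \to (p3 \land \lnot p4)), (\lnot p3 \to (p1 \land \lnot p2)).
\lnot (p3 \land \lnot p4): β-rule — branch into \lnot p3  //  \lnot \lnot p4.
  branch 1 (add \lnot p3):
    ((\lnot p3 \to (p1 \land \lnot p2)) \to (p3 \land \lnot p4)): β-rule — branch into \lnot (\lnot p3 \to (p1 \land \lnot p2))  //  (p3 \land \lnot p4).
      branch 1.1 (add \lnot (\lnot p3 \to (p1 \land \lnot p2))):
        \lnot (\lnot p3 \to (p1 \land \lnot p2)): α-rule — add \lnot p3, \lnot (p1 \land \lnot p2).
        (\lnot p3 \to (p1 \land \lnot p2)): β-rule — branch into \lnot \lnot p3  //  (p1 \land \lnot p2).
          branch 1.1.1 (add \lnot \lnot p3):
            × closes — contains both p3 and \lnot p3.
          branch 1.1.2 (add (p1 \land \lnot p2)):
            (p1 \land \lnot p2): α-rule — add p1, \lnot p2.
            \lnot (p1 \land \lnot p2): β-rule — branch into \lnot p1  //  \lnot \lnot p2.
              branch 1.1.2.1 (add \lnot p1):
                × closes — contains both p1 and \lnot p1.
              branch 1.1.2.2 (add \lnot \lnot p2):
                × closes — contains both p2 and \lnot p2.
      branch 1.2 (add (p3 \land \lnot p4)):
        (p3 \land \lnot p4): α-rule — add p3, \lnot p4.
        × closes — contains both p3 and \lnot p3.
  branch 2 (add \lnot \lnot p4):
    ((\lnot p3 \to (p1 \land \lnot p2)) \to (p3 \land \lnot p4)): β-rule — branch into \lnot (\lnot p3 \to (p1 \land \lnot p2))  //  (p3 \land \lnot p4).
      branch 2.1 (add \lnot (\lnot p3 \to (p1 \land \lnot p2))):
        \lnot (\lnot p3 \to (p1 \land \lnot p2)): α-rule — add \lnot p3, \lnot (p1 \land \lnot p2).
        (\lnot p3 \to (p1 \land \lnot p2)): β-rule — branch into \lnot \lnot p3  //  (p1 \land \lnot p2).
          branch 2.1.1 (add \lnot \lnot p3):
            × closes — contains both p3 and \lnot p3.
          branch 2.1.2 (add (p1 \land \lnot p2)):
            (p1 \land \lnot p2): α-rule — add p1, \lnot p2.
            \lnot (p1 \land \lnot p2): β-rule — branch into \lnot p1  //  \lnot \lnot p2.
              branch 2.1.2.1 (add \lnot p1):
                × closes — contains both p1 and \lnot p1.
              branch 2.1.2.2 (add \lnot \lnot p2):
                × closes — contains both p2 and \lnot p2.
      branch 2.2 (add (p3 \land \lnot p4)):
        (p3 \land \lnot p4): α-rule — add p3, \lnot p4.
        × closes — contains both p4 and \lnot p4.
All 8 branches close.
Every branch closed, so the negation is unsatisfiable and the formula is valid.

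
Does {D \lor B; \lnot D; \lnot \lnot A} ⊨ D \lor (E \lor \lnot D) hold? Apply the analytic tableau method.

Initial set: {T (D \lor B); T \lnot D; T \lnot \lnot A; F (D \lor (E \lor \lnot D))}.
T \lnot \lnot A: drop double negation, giving T A.
F (D \lor (E \lor \lnot D)): α-rule — add F D, F (E \lor \lnot D).
F (E \lor \lnot D): α-rule — add F E, F \lnot D.
× closes — contains both D and \lnot D.
All 1 branch closes.
Every branch closed, so the premises entail the conclusion.

Yes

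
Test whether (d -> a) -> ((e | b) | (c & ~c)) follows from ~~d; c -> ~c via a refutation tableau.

Initial set: {~~d; (c -> ~c); ~((d -> a) -> ((e | b) | (c & ~c)))}.
~~d: drop double negation, giving d.
~((d -> a) -> ((e | b) | (c & ~c))): α-rule — add (d -> a), ~((e | b) | (c & ~c)).
~((e | b) | (c & ~c)): α-rule — add ~(e | b), ~(c & ~c).
~(e | b): α-rule — add ~e, ~b.
(c -> ~c): β-rule — branch into ~c  //  ~c.
  branch 1 (add ~c):
    (d -> a): β-rule — branch into ~d  //  a.
      branch 1.1 (add ~d):
        × closes — contains both d and ~d.
      branch 1.2 (add a):
        ~(c & ~c): β-rule — branch into ~c  //  ~~c.
          branch 1.2.1 (add ~c):
            ○ open, literals {a=T, b=F, c=F, d=T, e=F}.
          branch 1.2.2 (add ~~c):
            × closes — contains both c and ~c.
  branch 2 (add ~c):
    (d -> a): β-rule — branch into ~d  //  a.
      branch 2.1 (add ~d):
        × closes — contains both d and ~d.
      branch 2.2 (add a):
        ~(c & ~c): β-rule — branch into ~c  //  ~~c.
          branch 2.2.1 (add ~c):
            ○ open, literals {a=T, b=F, c=F, d=T, e=F}.
          branch 2.2.2 (add ~~c):
            × closes — contains both c and ~c.
4 branches closed, 2 open.
An open branch gives a countermodel: a=T, b=F, c=F, d=T, e=F (unmentioned atoms arbitrary); the premises hold there but the conclusion fails.

No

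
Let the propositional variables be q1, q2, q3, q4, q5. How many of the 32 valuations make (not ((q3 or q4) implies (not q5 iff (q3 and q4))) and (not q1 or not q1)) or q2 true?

19

Initial set: {((not ((q3 or q4) implies (not q5 iff (q3 and q4))) and (not q1 or not q1)) or q2)}.
((not ((q3 or q4) implies (not q5 iff (q3 and q4))) and (not q1 or not q1)) or q2): β-rule — branch into (not ((q3 or q4) implies (not q5 iff (q3 and q4))) and (not q1 or not q1))  //  q2.
  branch 1 (add (not ((q3 or q4) implies (not q5 iff (q3 and q4))) and (not q1 or not q1))):
    (not ((q3 or q4) implies (not q5 iff (q3 and q4))) and (not q1 or not q1)): α-rule — add not ((q3 or q4) implies (not q5 iff (q3 and q4))), (not q1 or not q1).
    not ((q3 or q4) implies (not q5 iff (q3 and q4))): α-rule — add (q3 or q4), not (not q5 iff (q3 and q4)).
    (not q1 or not q1): β-rule — branch into not q1  //  not q1.
      branch 1.1 (add not q1):
        (q3 or q4): β-rule — branch into q3  //  q4.
          branch 1.1.1 (add q3):
            not (not q5 iff (q3 and q4)): β-rule — branch into not q5, not (q3 and q4)  //  not not q5, (q3 and q4).
              branch 1.1.1.1 (add not q5, not (q3 and q4)):
                not (q3 and q4): β-rule — branch into not q3  //  not q4.
                  branch 1.1.1.1.1 (add not q3):
                    × closes — contains both q3 and not q3.
                  branch 1.1.1.1.2 (add not q4):
                    ○ open, literals {q1=false, q3=true, q4=false, q5=false}.
              branch 1.1.1.2 (add not not q5, (q3 and q4)):
                (q3 and q4): α-rule — add q3, q4.
                ○ open, literals {q1=false, q3=true, q4=true, q5=true}.
          branch 1.1.2 (add q4):
            not (not q5 iff (q3 and q4)): β-rule — branch into not q5, not (q3 and q4)  //  not not q5, (q3 and q4).
              branch 1.1.2.1 (add not q5, not (q3 and q4)):
                not (q3 and q4): β-rule — branch into not q3  //  not q4.
                  branch 1.1.2.1.1 (add not q3):
                    ○ open, literals {q1=false, q3=false, q4=true, q5=false}.
                  branch 1.1.2.1.2 (add not q4):
                    × closes — contains both q4 and not q4.
              branch 1.1.2.2 (add not not q5, (q3 and q4)):
                (q3 and q4): α-rule — add q3, q4.
                ○ open, literals {q1=false, q3=true, q4=true, q5=true}.
      branch 1.2 (add not q1):
        (q3 or q4): β-rule — branch into q3  //  q4.
          branch 1.2.1 (add q3):
            not (not q5 iff (q3 and q4)): β-rule — branch into not q5, not (q3 and q4)  //  not not q5, (q3 and q4).
              branch 1.2.1.1 (add not q5, not (q3 and q4)):
                not (q3 and q4): β-rule — branch into not q3  //  not q4.
                  branch 1.2.1.1.1 (add not q3):
                    × closes — contains both q3 and not q3.
                  branch 1.2.1.1.2 (add not q4):
                    ○ open, literals {q1=false, q3=true, q4=false, q5=false}.
              branch 1.2.1.2 (add not not q5, (q3 and q4)):
                (q3 and q4): α-rule — add q3, q4.
                ○ open, literals {q1=false, q3=true, q4=true, q5=true}.
          branch 1.2.2 (add q4):
            not (not q5 iff (q3 and q4)): β-rule — branch into not q5, not (q3 and q4)  //  not not q5, (q3 and q4).
              branch 1.2.2.1 (add not q5, not (q3 and q4)):
                not (q3 and q4): β-rule — branch into not q3  //  not q4.
                  branch 1.2.2.1.1 (add not q3):
                    ○ open, literals {q1=false, q3=false, q4=true, q5=false}.
                  branch 1.2.2.1.2 (add not q4):
                    × closes — contains both q4 and not q4.
              branch 1.2.2.2 (add not not q5, (q3 and q4)):
                (q3 and q4): α-rule — add q3, q4.
                ○ open, literals {q1=false, q3=true, q4=true, q5=true}.
  branch 2 (add q2):
    ○ open, literals {q2=true}.
4 branches closed, 9 open.
Each open branch fixes some atoms; the unmentioned ones are free. Counting distinct full assignments: branch {q1=false, q3=true, q4=false, q5=false} (q2) contributes 2 new; branch {q1=false, q3=true, q4=true, q5=true} (q2) contributes 2 new; branch {q1=false, q3=false, q4=true, q5=false} (q2) contributes 2 new; branch {q1=false, q3=true, q4=true, q5=true} (q2) contributes 0 new; branch {q1=false, q3=true, q4=false, q5=false} (q2) contributes 0 new; branch {q1=false, q3=true, q4=true, q5=true} (q2) contributes 0 new; branch {q1=false, q3=false, q4=true, q5=false} (q2) contributes 0 new; branch {q1=false, q3=true, q4=true, q5=true} (q2) contributes 0 new; branch {q2=true} (q1, q3, q4, q5) contributes 13 new. Total: 19.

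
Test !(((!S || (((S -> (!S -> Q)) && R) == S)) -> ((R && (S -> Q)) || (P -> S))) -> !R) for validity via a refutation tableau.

Not valid

Assume the negation and expand:
Initial set: {!!(((!S || (((S -> (!S -> Q)) && R) == S)) -> ((R && (S -> Q)) || (P -> S))) -> !R)}.
!!(((!S || (((S -> (!S -> Q)) && R) == S)) -> ((R && (S -> Q)) || (P -> S))) -> !R): β-rule — branch into !((!S || (((S -> (!S -> Q)) && R) == S)) -> ((R && (S -> Q)) || (P -> S)))  //  !R.
  branch 1 (add !((!S || (((S -> (!S -> Q)) && R) == S)) -> ((R && (S -> Q)) || (P -> S)))):
    !((!S || (((S -> (!S -> Q)) && R) == S)) -> ((R && (S -> Q)) || (P -> S))): α-rule — add (!S || (((S -> (!S -> Q)) && R) == S)), !((R && (S -> Q)) || (P -> S)).
    !((R && (S -> Q)) || (P -> S)): α-rule — add !(R && (S -> Q)), !(P -> S).
    !(P -> S): α-rule — add P, !S.
    (!S || (((S -> (!S -> Q)) && R) == S)): β-rule — branch into !S  //  (((S -> (!S -> Q)) && R) == S).
      branch 1.1 (add !S):
        !(R && (S -> Q)): β-rule — branch into !R  //  !(S -> Q).
          branch 1.1.1 (add !R):
            ○ open, literals {P=1, R=0, S=0}.
          branch 1.1.2 (add !(S -> Q)):
            !(S -> Q): α-rule — add S, !Q.
            × closes — contains both S and !S.
      branch 1.2 (add (((S -> (!S -> Q)) && R) == S)):
        !(R && (S -> Q)): β-rule — branch into !R  //  !(S -> Q).
          branch 1.2.1 (add !R):
            (((S -> (!S -> Q)) && R) == S): β-rule — branch into ((S -> (!S -> Q)) && R), S  //  !((S -> (!S -> Q)) && R), !S.
              branch 1.2.1.1 (add ((S -> (!S -> Q)) && R), S):
                × closes — contains both S and !S.
              branch 1.2.1.2 (add !((S -> (!S -> Q)) && R), !S):
                !((S -> (!S -> Q)) && R): β-rule — branch into !(S -> (!S -> Q))  //  !R.
                  branch 1.2.1.2.1 (add !(S -> (!S -> Q))):
                    !(S -> (!S -> Q)): α-rule — add S, !(!S -> Q).
                    × closes — contains both S and !S.
                  branch 1.2.1.2.2 (add !R):
                    ○ open, literals {P=1, R=0, S=0}.
          branch 1.2.2 (add !(S -> Q)):
            !(S -> Q): α-rule — add S, !Q.
            × closes — contains both S and !S.
  branch 2 (add !R):
    ○ open, literals {R=0}.
4 branches closed, 3 open.
An open branch gives a countermodel: P=1, R=0, S=0 (unmentioned atoms arbitrary); under it the original formula is false.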